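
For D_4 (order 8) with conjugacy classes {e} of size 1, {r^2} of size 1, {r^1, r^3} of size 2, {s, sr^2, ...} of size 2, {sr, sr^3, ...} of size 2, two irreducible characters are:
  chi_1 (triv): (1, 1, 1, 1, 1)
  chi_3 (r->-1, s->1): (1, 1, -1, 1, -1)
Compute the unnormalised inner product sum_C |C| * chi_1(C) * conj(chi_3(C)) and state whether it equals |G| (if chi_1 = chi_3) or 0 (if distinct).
Sum = 0; so <chi_1, chi_3> = 0 (distinct irreducibles are orthogonal).

Compute term by term over conjugacy classes (|C| * chi_1(C) * conj(chi_3(C))):
  1*(1)*conj(1) + 1*(1)*conj(1) + 2*(1)*conj(-1) + 2*(1)*conj(1) + 2*(1)*conj(-1)
  = (1) + (1) + (-2) + (2) + (-2)
  = 0.
Dividing by |G| = 8 gives 0/8 = 0, matching the row-orthogonality relation <chi_1, chi_3> = [chi_1 = chi_3].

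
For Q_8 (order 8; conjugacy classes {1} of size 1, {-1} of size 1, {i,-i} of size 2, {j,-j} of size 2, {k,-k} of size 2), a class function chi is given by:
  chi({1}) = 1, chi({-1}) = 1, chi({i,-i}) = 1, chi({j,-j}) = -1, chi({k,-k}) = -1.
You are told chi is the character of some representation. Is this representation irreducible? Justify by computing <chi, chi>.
Irreducible: <chi, chi> = 1.

Reasoning: <chi, chi> = (1/|G|) sum_C |C| * |chi(C)|^2 = (1/8)[1*|1|^2 + 1*|1|^2 + 2*|1|^2 + 2*|-1|^2 + 2*|-1|^2]
  = (1/8)[(1) + (1) + (2) + (2) + (2)] = 8/8 = 1.
A character is irreducible iff <chi, chi> = 1, so this representation is irreducible.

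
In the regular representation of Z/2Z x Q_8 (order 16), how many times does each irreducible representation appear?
Each irreducible V_i of dimension d_i appears with multiplicity d_i, i.e. rho_reg = (direct sum over all irreducibles V_i) d_i V_i. The irreducible dimensions for Z/2Z x Q_8 are 1, 1, 1, 1, 1, 1, 1, 1, 2, 2: 8 irreducibles of dimension 1, each with multiplicity 1; 2 irreducibles of dimension 2, each with multiplicity 2. Total dimension 8*1*1 + 2*2*2 = 16 = |G|.

General theorem: in the regular representation of a finite group G, each irreducible appears with multiplicity equal to its dimension. Check: dim(rho_reg) = sum d_i^2 = 1 + 1 + 1 + 1 + 1 + 1 + 1 + 1 + 4 + 4 = 16 = |G|.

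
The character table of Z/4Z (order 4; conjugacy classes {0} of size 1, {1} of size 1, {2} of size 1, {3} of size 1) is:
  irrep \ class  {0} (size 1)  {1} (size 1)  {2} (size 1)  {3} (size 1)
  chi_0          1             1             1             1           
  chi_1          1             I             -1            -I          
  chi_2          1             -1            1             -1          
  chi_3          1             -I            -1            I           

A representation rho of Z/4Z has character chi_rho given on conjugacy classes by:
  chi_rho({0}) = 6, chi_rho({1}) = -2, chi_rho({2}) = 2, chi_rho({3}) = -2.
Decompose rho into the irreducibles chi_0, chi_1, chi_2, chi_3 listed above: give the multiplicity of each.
Multiplicities: chi_0: 1, chi_1: 1, chi_2: 3, chi_3: 1.

Explanation: Use <chi_rho, chi> = (1/|G|) sum_C |C| * chi_rho(C) * conj(chi(C)) with |G| = 4 for each irreducible chi in the table:
  <chi_rho, chi_0> = (1/4)[1*(6)*conj(1) + 1*(-2)*conj(1) + 1*(2)*conj(1) + 1*(-2)*conj(1)]
      = (1/4)[(6) + (-2) + (2) + (-2)] = 4/4 = 1
  <chi_rho, chi_1> = (1/4)[1*(6)*conj(1) + 1*(-2)*conj(I) + 1*(2)*conj(-1) + 1*(-2)*conj(-I)]
      = (1/4)[(6) + (2*I) + (-2) + (-2*I)] = 4/4 = 1
  <chi_rho, chi_2> = (1/4)[1*(6)*conj(1) + 1*(-2)*conj(-1) + 1*(2)*conj(1) + 1*(-2)*conj(-1)]
      = (1/4)[(6) + (2) + (2) + (2)] = 12/4 = 3
  <chi_rho, chi_3> = (1/4)[1*(6)*conj(1) + 1*(-2)*conj(-I) + 1*(2)*conj(-1) + 1*(-2)*conj(I)]
      = (1/4)[(6) + (-2*I) + (-2) + (2*I)] = 4/4 = 1
(Exp terms are combined using exp(i*s)*conj(exp(i*t)) = exp(i*(s-t)), and sums of them are collapsed using the identity that for every m > 1 the m distinct m-th roots of unity sum to 0, e.g. 1 + exp(2*I*pi/3) + exp(-2*I*pi/3) = 0.)
Dimension check: dim(rho) = sum (mult * dim) = 1*1 + 1*1 + 3*1 + 1*1 = 6 = chi_rho(e) = 6.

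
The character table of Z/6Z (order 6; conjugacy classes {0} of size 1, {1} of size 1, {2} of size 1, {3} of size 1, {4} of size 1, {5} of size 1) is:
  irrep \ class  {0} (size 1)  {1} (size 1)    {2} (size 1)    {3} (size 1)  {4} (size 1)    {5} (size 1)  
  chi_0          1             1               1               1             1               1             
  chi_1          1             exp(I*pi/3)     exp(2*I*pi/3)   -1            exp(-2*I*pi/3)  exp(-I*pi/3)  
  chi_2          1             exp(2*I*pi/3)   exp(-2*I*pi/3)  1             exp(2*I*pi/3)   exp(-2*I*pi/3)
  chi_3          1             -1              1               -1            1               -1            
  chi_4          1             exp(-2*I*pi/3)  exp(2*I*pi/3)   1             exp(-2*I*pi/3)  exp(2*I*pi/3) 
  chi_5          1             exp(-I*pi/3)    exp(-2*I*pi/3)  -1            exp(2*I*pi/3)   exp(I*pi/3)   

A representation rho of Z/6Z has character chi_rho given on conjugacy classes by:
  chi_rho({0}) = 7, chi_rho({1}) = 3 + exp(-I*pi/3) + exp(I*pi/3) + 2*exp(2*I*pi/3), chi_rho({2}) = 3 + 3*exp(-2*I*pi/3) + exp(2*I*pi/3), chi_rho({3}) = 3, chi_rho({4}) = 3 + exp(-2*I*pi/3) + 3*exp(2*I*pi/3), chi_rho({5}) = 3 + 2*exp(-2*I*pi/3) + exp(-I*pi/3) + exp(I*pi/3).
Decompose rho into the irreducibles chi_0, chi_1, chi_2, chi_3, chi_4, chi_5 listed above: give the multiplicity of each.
Multiplicities: chi_0: 3, chi_1: 1, chi_2: 2, chi_3: 0, chi_4: 0, chi_5: 1.

Why: Use <chi_rho, chi> = (1/|G|) sum_C |C| * chi_rho(C) * conj(chi(C)) with |G| = 6 for each irreducible chi in the table:
  <chi_rho, chi_0> = (1/6)[1*(7)*conj(1) + 1*(3 + exp(-I*pi/3) + exp(I*pi/3) + 2*exp(2*I*pi/3))*conj(1) + 1*(3 + 3*exp(-2*I*pi/3) + exp(2*I*pi/3))*conj(1) + 1*(3)*conj(1) + 1*(3 + exp(-2*I*pi/3) + 3*exp(2*I*pi/3))*conj(1) + 1*(3 + 2*exp(-2*I*pi/3) + exp(-I*pi/3) + exp(I*pi/3))*conj(1)]
      = (1/6)[(7) + (3 + exp(-I*pi/3) + exp(I*pi/3) + 2*exp(2*I*pi/3)) + (3 + 3*exp(-2*I*pi/3) + exp(2*I*pi/3)) + (3) + (3 + exp(-2*I*pi/3) + 3*exp(2*I*pi/3)) + (3 + 2*exp(-2*I*pi/3) + exp(-I*pi/3) + exp(I*pi/3))] = 18/6 = 3
  <chi_rho, chi_1> = (1/6)[1*(7)*conj(1) + 1*(3 + exp(-I*pi/3) + exp(I*pi/3) + 2*exp(2*I*pi/3))*conj(exp(I*pi/3)) + 1*(3 + 3*exp(-2*I*pi/3) + exp(2*I*pi/3))*conj(exp(2*I*pi/3)) + 1*(3)*conj(-1) + 1*(3 + exp(-2*I*pi/3) + 3*exp(2*I*pi/3))*conj(exp(-2*I*pi/3)) + 1*(3 + 2*exp(-2*I*pi/3) + exp(-I*pi/3) + exp(I*pi/3))*conj(exp(-I*pi/3))]
      = (1/6)[(7) + (1 + 3*exp(-I*pi/3) + exp(-2*I*pi/3) + 2*exp(I*pi/3)) + (-2) + (-3) + (-2) + (1 + 2*exp(-I*pi/3) + exp(2*I*pi/3) + 3*exp(I*pi/3))] = 6/6 = 1
  <chi_rho, chi_2> = (1/6)[1*(7)*conj(1) + 1*(3 + exp(-I*pi/3) + exp(I*pi/3) + 2*exp(2*I*pi/3))*conj(exp(2*I*pi/3)) + 1*(3 + 3*exp(-2*I*pi/3) + exp(2*I*pi/3))*conj(exp(-2*I*pi/3)) + 1*(3)*conj(1) + 1*(3 + exp(-2*I*pi/3) + 3*exp(2*I*pi/3))*conj(exp(2*I*pi/3)) + 1*(3 + 2*exp(-2*I*pi/3) + exp(-I*pi/3) + exp(I*pi/3))*conj(exp(-2*I*pi/3))]
      = (1/6)[(7) + (1 + 3*exp(-2*I*pi/3) + exp(-I*pi/3)) + (3 + exp(-2*I*pi/3) + 3*exp(2*I*pi/3)) + (3) + (3 + 3*exp(-2*I*pi/3) + exp(2*I*pi/3)) + (1 + exp(I*pi/3) + 3*exp(2*I*pi/3))] = 12/6 = 2
  <chi_rho, chi_3> = (1/6)[1*(7)*conj(1) + 1*(3 + exp(-I*pi/3) + exp(I*pi/3) + 2*exp(2*I*pi/3))*conj(-1) + 1*(3 + 3*exp(-2*I*pi/3) + exp(2*I*pi/3))*conj(1) + 1*(3)*conj(-1) + 1*(3 + exp(-2*I*pi/3) + 3*exp(2*I*pi/3))*conj(1) + 1*(3 + 2*exp(-2*I*pi/3) + exp(-I*pi/3) + exp(I*pi/3))*conj(-1)]
      = (1/6)[(7) + (-3 - 2*exp(2*I*pi/3) - exp(I*pi/3) - exp(-I*pi/3)) + (3 + 3*exp(-2*I*pi/3) + exp(2*I*pi/3)) + (-3) + (3 + exp(-2*I*pi/3) + 3*exp(2*I*pi/3)) + (-3 - exp(I*pi/3) - exp(-I*pi/3) - 2*exp(-2*I*pi/3))] = 0/6 = 0
  <chi_rho, chi_4> = (1/6)[1*(7)*conj(1) + 1*(3 + exp(-I*pi/3) + exp(I*pi/3) + 2*exp(2*I*pi/3))*conj(exp(-2*I*pi/3)) + 1*(3 + 3*exp(-2*I*pi/3) + exp(2*I*pi/3))*conj(exp(2*I*pi/3)) + 1*(3)*conj(1) + 1*(3 + exp(-2*I*pi/3) + 3*exp(2*I*pi/3))*conj(exp(-2*I*pi/3)) + 1*(3 + 2*exp(-2*I*pi/3) + exp(-I*pi/3) + exp(I*pi/3))*conj(exp(2*I*pi/3))]
      = (1/6)[(7) + (-1 + 2*exp(-2*I*pi/3) + exp(I*pi/3) + 3*exp(2*I*pi/3)) + (-2) + (3) + (-2) + (-1 + 3*exp(-2*I*pi/3) + exp(-I*pi/3) + 2*exp(2*I*pi/3))] = 0/6 = 0
  <chi_rho, chi_5> = (1/6)[1*(7)*conj(1) + 1*(3 + exp(-I*pi/3) + exp(I*pi/3) + 2*exp(2*I*pi/3))*conj(exp(-I*pi/3)) + 1*(3 + 3*exp(-2*I*pi/3) + exp(2*I*pi/3))*conj(exp(-2*I*pi/3)) + 1*(3)*conj(-1) + 1*(3 + exp(-2*I*pi/3) + 3*exp(2*I*pi/3))*conj(exp(2*I*pi/3)) + 1*(3 + 2*exp(-2*I*pi/3) + exp(-I*pi/3) + exp(I*pi/3))*conj(exp(I*pi/3))]
      = (1/6)[(7) + (-1 + exp(2*I*pi/3) + 3*exp(I*pi/3)) + (3 + exp(-2*I*pi/3) + 3*exp(2*I*pi/3)) + (-3) + (3 + 3*exp(-2*I*pi/3) + exp(2*I*pi/3)) + (-1 + 3*exp(-I*pi/3) + exp(-2*I*pi/3))] = 6/6 = 1
(Exp terms are combined using exp(i*s)*conj(exp(i*t)) = exp(i*(s-t)), and sums of them are collapsed using the identity that for every m > 1 the m distinct m-th roots of unity sum to 0, e.g. 1 + exp(2*I*pi/3) + exp(-2*I*pi/3) = 0.)
Dimension check: dim(rho) = sum (mult * dim) = 3*1 + 1*1 + 2*1 + 0*1 + 0*1 + 1*1 = 7 = chi_rho(e) = 7.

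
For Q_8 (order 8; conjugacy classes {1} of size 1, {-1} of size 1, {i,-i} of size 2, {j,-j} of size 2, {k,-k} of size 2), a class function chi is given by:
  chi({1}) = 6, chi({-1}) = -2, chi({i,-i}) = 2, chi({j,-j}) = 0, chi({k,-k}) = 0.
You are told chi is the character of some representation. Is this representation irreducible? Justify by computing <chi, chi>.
Not irreducible (reducible): <chi, chi> = 6 > 1.

Reasoning: <chi, chi> = (1/|G|) sum_C |C| * |chi(C)|^2 = (1/8)[1*|6|^2 + 1*|-2|^2 + 2*|2|^2 + 2*|0|^2 + 2*|0|^2]
  = (1/8)[(36) + (4) + (8) + (0) + (0)] = 48/8 = 6.
A character is irreducible iff <chi, chi> = 1, so this representation is reducible.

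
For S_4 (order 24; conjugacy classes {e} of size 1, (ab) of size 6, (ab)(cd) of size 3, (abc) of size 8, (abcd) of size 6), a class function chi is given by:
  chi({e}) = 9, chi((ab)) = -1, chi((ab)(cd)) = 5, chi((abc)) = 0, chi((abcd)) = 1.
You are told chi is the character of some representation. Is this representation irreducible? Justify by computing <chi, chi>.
Not irreducible (reducible): <chi, chi> = 7 > 1.

Reasoning: <chi, chi> = (1/|G|) sum_C |C| * |chi(C)|^2 = (1/24)[1*|9|^2 + 6*|-1|^2 + 3*|5|^2 + 8*|0|^2 + 6*|1|^2]
  = (1/24)[(81) + (6) + (75) + (0) + (6)] = 168/24 = 7.
A character is irreducible iff <chi, chi> = 1, so this representation is reducible.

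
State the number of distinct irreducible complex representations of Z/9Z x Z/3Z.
27

Details: The number of irreducible complex representations of a finite group equals its number of conjugacy classes. Z/9Z x Z/3Z is abelian of order 27, so every element is its own conjugacy class: 27 classes, so Z/9Z x Z/3Z (order 27) has exactly 27 irreducible complex representations.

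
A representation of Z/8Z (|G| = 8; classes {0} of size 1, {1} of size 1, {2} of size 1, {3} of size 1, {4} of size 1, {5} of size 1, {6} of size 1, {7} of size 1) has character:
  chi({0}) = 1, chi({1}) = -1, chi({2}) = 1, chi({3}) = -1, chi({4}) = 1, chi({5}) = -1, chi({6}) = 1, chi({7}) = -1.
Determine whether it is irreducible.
Irreducible: <chi, chi> = 1.

Why: <chi, chi> = (1/|G|) sum_C |C| * |chi(C)|^2 = (1/8)[1*|1|^2 + 1*|-1|^2 + 1*|1|^2 + 1*|-1|^2 + 1*|1|^2 + 1*|-1|^2 + 1*|1|^2 + 1*|-1|^2]
  = (1/8)[(1) + (1) + (1) + (1) + (1) + (1) + (1) + (1)] = 8/8 = 1.
(Exp terms are combined using exp(i*s)*conj(exp(i*t)) = exp(i*(s-t)), and sums of them are collapsed using the identity that for every m > 1 the m distinct m-th roots of unity sum to 0, e.g. 1 + exp(2*I*pi/3) + exp(-2*I*pi/3) = 0.)
A character is irreducible iff <chi, chi> = 1, so this representation is irreducible.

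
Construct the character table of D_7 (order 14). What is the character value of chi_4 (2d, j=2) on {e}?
Conjugacy classes: {e} of size 1, {r^1, r^6} of size 2, {r^2, r^5} of size 2, {r^3, r^4} of size 2, {s, sr, ..., sr^6} of size 7.
Character table:
  irrep \ class              {e} (size 1)  {r^1, r^6} (size 2)  {r^2, r^5} (size 2)  {r^3, r^4} (size 2)  {s, sr, ..., sr^6} (size 7)
  chi_1 (triv)               1             1                    1                    1                    1                          
  chi_2 (sign: r->1, s->-1)  1             1                    1                    1                    -1                         
  chi_3 (2d, j=1)            2             2*cos(2*pi/7)        -2*cos(3*pi/7)       -2*cos(pi/7)         0                          
  chi_4 (2d, j=2)            2             -2*cos(3*pi/7)       -2*cos(pi/7)         2*cos(2*pi/7)        0                          
  chi_5 (2d, j=3)            2             -2*cos(pi/7)         2*cos(2*pi/7)        -2*cos(3*pi/7)       0                          

Spot check: chi_4 (2d, j=2) on {e} = 2.

Justification: D_7 has order 2*7 = 14 with 5 conjugacy classes, hence 5 irreducibles. Sum of squared dims 1 + 1 + 4 + 4 + 4 = 14 = |G|. Linear characters come from the abelianisation; the 2-dimensional irreps have character r^k -> 2*cos(2*pi*j*k/7), reflections -> 0.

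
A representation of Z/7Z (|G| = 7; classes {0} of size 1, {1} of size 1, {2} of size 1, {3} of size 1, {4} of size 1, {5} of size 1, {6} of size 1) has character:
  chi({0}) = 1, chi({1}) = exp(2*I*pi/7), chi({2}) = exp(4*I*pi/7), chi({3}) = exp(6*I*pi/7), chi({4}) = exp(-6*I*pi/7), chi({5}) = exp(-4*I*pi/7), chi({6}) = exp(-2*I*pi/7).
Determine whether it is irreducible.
Irreducible: <chi, chi> = 1.

Explanation: <chi, chi> = (1/|G|) sum_C |C| * |chi(C)|^2 = (1/7)[1*|1|^2 + 1*|exp(2*I*pi/7)|^2 + 1*|exp(4*I*pi/7)|^2 + 1*|exp(6*I*pi/7)|^2 + 1*|exp(-6*I*pi/7)|^2 + 1*|exp(-4*I*pi/7)|^2 + 1*|exp(-2*I*pi/7)|^2]
  = (1/7)[(1) + (1) + (1) + (1) + (1) + (1) + (1)] = 7/7 = 1.
(Exp terms are combined using exp(i*s)*conj(exp(i*t)) = exp(i*(s-t)), and sums of them are collapsed using the identity that for every m > 1 the m distinct m-th roots of unity sum to 0, e.g. 1 + exp(2*I*pi/3) + exp(-2*I*pi/3) = 0.)
A character is irreducible iff <chi, chi> = 1, so this representation is irreducible.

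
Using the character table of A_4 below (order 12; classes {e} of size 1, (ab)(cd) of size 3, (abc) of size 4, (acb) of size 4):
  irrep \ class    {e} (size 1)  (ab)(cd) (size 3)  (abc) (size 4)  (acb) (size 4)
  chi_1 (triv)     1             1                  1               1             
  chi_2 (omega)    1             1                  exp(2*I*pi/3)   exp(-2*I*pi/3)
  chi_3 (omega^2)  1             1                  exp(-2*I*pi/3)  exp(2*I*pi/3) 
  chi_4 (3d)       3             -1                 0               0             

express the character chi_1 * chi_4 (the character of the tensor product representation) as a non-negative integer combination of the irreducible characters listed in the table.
chi_1 tensor chi_4 = chi_4 (all other irreducibles have multiplicity 0).

Solution. The character of a tensor product is the pointwise product (chi_1 * chi_4)(C) = chi_1(C) * chi_4(C):
  {e}: (1)*(3), (ab)(cd): (1)*(-1), (abc): (1)*(0), (acb): (1)*(0)
so (chi_1 * chi_4) takes values
  {e} -> 3, (ab)(cd) -> -1, (abc) -> 0, (acb) -> 0.
Now take the inner product of this character with each irreducible chi from the table, <chi_1*chi_4, chi> = (1/12) sum_C |C| (chi_1*chi_4)(C) conj(chi(C)):
  <chi_1*chi_4, chi_1> = (1/12)[1*(3)*conj(1) + 3*(-1)*conj(1) + 4*(0)*conj(1) + 4*(0)*conj(1)]
      = (1/12)[(3) + (-3) + (0) + (0)] = 0/12 = 0
  <chi_1*chi_4, chi_2> = (1/12)[1*(3)*conj(1) + 3*(-1)*conj(1) + 4*(0)*conj(exp(2*I*pi/3)) + 4*(0)*conj(exp(-2*I*pi/3))]
      = (1/12)[(3) + (-3) + (0) + (0)] = 0/12 = 0
  <chi_1*chi_4, chi_3> = (1/12)[1*(3)*conj(1) + 3*(-1)*conj(1) + 4*(0)*conj(exp(-2*I*pi/3)) + 4*(0)*conj(exp(2*I*pi/3))]
      = (1/12)[(3) + (-3) + (0) + (0)] = 0/12 = 0
  <chi_1*chi_4, chi_4> = (1/12)[1*(3)*conj(3) + 3*(-1)*conj(-1) + 4*(0)*conj(0) + 4*(0)*conj(0)]
      = (1/12)[(9) + (3) + (0) + (0)] = 12/12 = 1
(Exp terms are combined using exp(i*s)*conj(exp(i*t)) = exp(i*(s-t)), and sums of them are collapsed using the identity that for every m > 1 the m distinct m-th roots of unity sum to 0, e.g. 1 + exp(2*I*pi/3) + exp(-2*I*pi/3) = 0.)
Hence the multiplicities are chi_4: 1. Dimension check: dim(chi_1)*dim(chi_4) = 1*3 = 3 and sum (mult * dim) = 1*3 = 3.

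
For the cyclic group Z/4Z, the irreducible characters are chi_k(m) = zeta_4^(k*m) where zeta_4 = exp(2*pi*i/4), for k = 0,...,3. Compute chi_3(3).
chi_3(3) = zeta_4^9 = I

Explanation: chi_3(3) = zeta_4^(3*3) = zeta_4^9. Since zeta_4^4 = 1, this equals zeta_4^1 = exp(2*pi*i*1/4) = I.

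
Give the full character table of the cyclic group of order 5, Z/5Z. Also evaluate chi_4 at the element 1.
Character table of Z/5Z (irreps indexed chi_0,...,chi_4 with chi_k(m) = zeta_5^(k*m), zeta_5 = exp(2*pi*i/5)):
  irrep \ class  {0} (size 1)  {1} (size 1)    {2} (size 1)    {3} (size 1)    {4} (size 1)  
  chi_0          1             1               1               1               1             
  chi_1          1             exp(2*I*pi/5)   exp(4*I*pi/5)   exp(-4*I*pi/5)  exp(-2*I*pi/5)
  chi_2          1             exp(4*I*pi/5)   exp(-2*I*pi/5)  exp(2*I*pi/5)   exp(-4*I*pi/5)
  chi_3          1             exp(-4*I*pi/5)  exp(2*I*pi/5)   exp(-2*I*pi/5)  exp(4*I*pi/5) 
  chi_4          1             exp(-2*I*pi/5)  exp(-4*I*pi/5)  exp(4*I*pi/5)   exp(2*I*pi/5) 

Spot check: chi_4(1) = zeta_5^(4*1) = zeta_5^4 = exp(-2*I*pi/5).

Reasoning: Z/5Z is abelian, so all 5 irreducible complex representations are 1-dimensional. They are given by chi_k(m) = zeta_5^(k*m) for k = 0,...,4. Row orthogonality: sum_m chi_k(m) conj(chi_l(m)) = 5 * [k = l].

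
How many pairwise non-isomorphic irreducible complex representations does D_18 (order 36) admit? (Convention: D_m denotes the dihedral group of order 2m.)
12

Argument: The number of irreducible complex representations of a finite group equals its number of conjugacy classes. D_18 has 12 conjugacy classes (n/2 + 3 for n even), so D_18 (order 36) has exactly 12 irreducible complex representations.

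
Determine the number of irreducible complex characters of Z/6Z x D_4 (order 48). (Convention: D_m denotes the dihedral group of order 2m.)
30

Why: The number of irreducible complex representations of a finite group equals its number of conjugacy classes. For a direct product, #classes(G x H) = #classes(G) * #classes(H). Z/6Z has 6 classes (abelian), D_4 has 5 classes, so 6 * 5 = 30, so Z/6Z x D_4 (order 48) has exactly 30 irreducible complex representations.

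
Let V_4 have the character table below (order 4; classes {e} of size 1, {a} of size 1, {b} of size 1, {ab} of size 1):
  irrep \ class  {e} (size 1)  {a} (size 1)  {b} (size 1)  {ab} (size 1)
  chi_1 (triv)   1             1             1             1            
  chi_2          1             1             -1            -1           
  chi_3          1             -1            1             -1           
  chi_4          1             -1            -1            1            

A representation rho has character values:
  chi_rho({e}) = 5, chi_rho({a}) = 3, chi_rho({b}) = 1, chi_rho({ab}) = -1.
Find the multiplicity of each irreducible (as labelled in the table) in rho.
Multiplicities: chi_1: 2, chi_2: 2, chi_3: 1, chi_4: 0.

Explanation: Use <chi_rho, chi> = (1/|G|) sum_C |C| * chi_rho(C) * conj(chi(C)) with |G| = 4 for each irreducible chi in the table:
  <chi_rho, chi_1> = (1/4)[1*(5)*conj(1) + 1*(3)*conj(1) + 1*(1)*conj(1) + 1*(-1)*conj(1)]
      = (1/4)[(5) + (3) + (1) + (-1)] = 8/4 = 2
  <chi_rho, chi_2> = (1/4)[1*(5)*conj(1) + 1*(3)*conj(1) + 1*(1)*conj(-1) + 1*(-1)*conj(-1)]
      = (1/4)[(5) + (3) + (-1) + (1)] = 8/4 = 2
  <chi_rho, chi_3> = (1/4)[1*(5)*conj(1) + 1*(3)*conj(-1) + 1*(1)*conj(1) + 1*(-1)*conj(-1)]
      = (1/4)[(5) + (-3) + (1) + (1)] = 4/4 = 1
  <chi_rho, chi_4> = (1/4)[1*(5)*conj(1) + 1*(3)*conj(-1) + 1*(1)*conj(-1) + 1*(-1)*conj(1)]
      = (1/4)[(5) + (-3) + (-1) + (-1)] = 0/4 = 0
Dimension check: dim(rho) = sum (mult * dim) = 2*1 + 2*1 + 1*1 + 0*1 = 5 = chi_rho(e) = 5.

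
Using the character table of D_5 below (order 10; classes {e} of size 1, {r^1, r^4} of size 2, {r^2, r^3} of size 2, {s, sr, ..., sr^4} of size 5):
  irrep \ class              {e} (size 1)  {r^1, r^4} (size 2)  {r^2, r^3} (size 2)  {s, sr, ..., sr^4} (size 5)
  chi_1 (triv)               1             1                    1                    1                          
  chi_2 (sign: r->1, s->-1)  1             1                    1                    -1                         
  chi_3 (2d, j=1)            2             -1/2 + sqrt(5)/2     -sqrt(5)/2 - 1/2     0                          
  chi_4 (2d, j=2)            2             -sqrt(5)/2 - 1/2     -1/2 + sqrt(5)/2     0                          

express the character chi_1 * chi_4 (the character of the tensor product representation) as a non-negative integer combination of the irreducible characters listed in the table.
chi_1 tensor chi_4 = chi_4 (all other irreducibles have multiplicity 0).

Working: The character of a tensor product is the pointwise product (chi_1 * chi_4)(C) = chi_1(C) * chi_4(C):
  {e}: (1)*(2), {r^1, r^4}: (1)*(-sqrt(5)/2 - 1/2), {r^2, r^3}: (1)*(-1/2 + sqrt(5)/2), {s, sr, ..., sr^4}: (1)*(0)
so (chi_1 * chi_4) takes values
  {e} -> 2, {r^1, r^4} -> -sqrt(5)/2 - 1/2, {r^2, r^3} -> -1/2 + sqrt(5)/2, {s, sr, ..., sr^4} -> 0.
Now take the inner product of this character with each irreducible chi from the table, <chi_1*chi_4, chi> = (1/10) sum_C |C| (chi_1*chi_4)(C) conj(chi(C)):
  <chi_1*chi_4, chi_1> = (1/10)[1*(2)*conj(1) + 2*(-sqrt(5)/2 - 1/2)*conj(1) + 2*(-1/2 + sqrt(5)/2)*conj(1) + 5*(0)*conj(1)]
      = (1/10)[(2) + (-sqrt(5) - 1) + (-1 + sqrt(5)) + (0)] = 0/10 = 0
  <chi_1*chi_4, chi_2> = (1/10)[1*(2)*conj(1) + 2*(-sqrt(5)/2 - 1/2)*conj(1) + 2*(-1/2 + sqrt(5)/2)*conj(1) + 5*(0)*conj(-1)]
      = (1/10)[(2) + (-sqrt(5) - 1) + (-1 + sqrt(5)) + (0)] = 0/10 = 0
  <chi_1*chi_4, chi_3> = (1/10)[1*(2)*conj(2) + 2*(-sqrt(5)/2 - 1/2)*conj(-1/2 + sqrt(5)/2) + 2*(-1/2 + sqrt(5)/2)*conj(-sqrt(5)/2 - 1/2) + 5*(0)*conj(0)]
      = (1/10)[(4) + (-2) + (-2) + (0)] = 0/10 = 0
  <chi_1*chi_4, chi_4> = (1/10)[1*(2)*conj(2) + 2*(-sqrt(5)/2 - 1/2)*conj(-sqrt(5)/2 - 1/2) + 2*(-1/2 + sqrt(5)/2)*conj(-1/2 + sqrt(5)/2) + 5*(0)*conj(0)]
      = (1/10)[(4) + (sqrt(5) + 3) + (3 - sqrt(5)) + (0)] = 10/10 = 1
Hence the multiplicities are chi_4: 1. Dimension check: dim(chi_1)*dim(chi_4) = 1*2 = 2 and sum (mult * dim) = 1*2 = 2.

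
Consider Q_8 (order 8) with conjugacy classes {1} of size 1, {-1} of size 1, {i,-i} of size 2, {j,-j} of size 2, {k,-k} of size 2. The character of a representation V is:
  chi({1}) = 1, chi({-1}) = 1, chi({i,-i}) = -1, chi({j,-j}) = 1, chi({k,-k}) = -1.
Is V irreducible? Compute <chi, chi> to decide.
Irreducible: <chi, chi> = 1.

Proof sketch: <chi, chi> = (1/|G|) sum_C |C| * |chi(C)|^2 = (1/8)[1*|1|^2 + 1*|1|^2 + 2*|-1|^2 + 2*|1|^2 + 2*|-1|^2]
  = (1/8)[(1) + (1) + (2) + (2) + (2)] = 8/8 = 1.
A character is irreducible iff <chi, chi> = 1, so this representation is irreducible.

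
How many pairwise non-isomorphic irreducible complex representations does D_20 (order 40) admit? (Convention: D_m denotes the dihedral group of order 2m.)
13

Derivation: The number of irreducible complex representations of a finite group equals its number of conjugacy classes. D_20 has 13 conjugacy classes (n/2 + 3 for n even), so D_20 (order 40) has exactly 13 irreducible complex representations.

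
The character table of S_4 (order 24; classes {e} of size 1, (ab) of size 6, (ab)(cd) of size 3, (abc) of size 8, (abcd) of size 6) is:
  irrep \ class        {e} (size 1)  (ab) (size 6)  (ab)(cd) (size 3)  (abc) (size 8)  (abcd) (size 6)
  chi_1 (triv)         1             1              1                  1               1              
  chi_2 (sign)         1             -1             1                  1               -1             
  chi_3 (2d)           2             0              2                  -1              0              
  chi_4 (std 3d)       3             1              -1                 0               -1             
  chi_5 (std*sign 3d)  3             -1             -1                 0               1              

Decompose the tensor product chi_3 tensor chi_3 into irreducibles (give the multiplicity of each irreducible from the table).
chi_3 tensor chi_3 = chi_1 + chi_2 + chi_3 (all other irreducibles have multiplicity 0).

Explanation: The character of a tensor product is the pointwise product (chi_3 * chi_3)(C) = chi_3(C) * chi_3(C):
  {e}: (2)*(2), (ab): (0)*(0), (ab)(cd): (2)*(2), (abc): (-1)*(-1), (abcd): (0)*(0)
so (chi_3 * chi_3) takes values
  {e} -> 4, (ab) -> 0, (ab)(cd) -> 4, (abc) -> 1, (abcd) -> 0.
Now take the inner product of this character with each irreducible chi from the table, <chi_3*chi_3, chi> = (1/24) sum_C |C| (chi_3*chi_3)(C) conj(chi(C)):
  <chi_3*chi_3, chi_1> = (1/24)[1*(4)*conj(1) + 6*(0)*conj(1) + 3*(4)*conj(1) + 8*(1)*conj(1) + 6*(0)*conj(1)]
      = (1/24)[(4) + (0) + (12) + (8) + (0)] = 24/24 = 1
  <chi_3*chi_3, chi_2> = (1/24)[1*(4)*conj(1) + 6*(0)*conj(-1) + 3*(4)*conj(1) + 8*(1)*conj(1) + 6*(0)*conj(-1)]
      = (1/24)[(4) + (0) + (12) + (8) + (0)] = 24/24 = 1
  <chi_3*chi_3, chi_3> = (1/24)[1*(4)*conj(2) + 6*(0)*conj(0) + 3*(4)*conj(2) + 8*(1)*conj(-1) + 6*(0)*conj(0)]
      = (1/24)[(8) + (0) + (24) + (-8) + (0)] = 24/24 = 1
  <chi_3*chi_3, chi_4> = (1/24)[1*(4)*conj(3) + 6*(0)*conj(1) + 3*(4)*conj(-1) + 8*(1)*conj(0) + 6*(0)*conj(-1)]
      = (1/24)[(12) + (0) + (-12) + (0) + (0)] = 0/24 = 0
  <chi_3*chi_3, chi_5> = (1/24)[1*(4)*conj(3) + 6*(0)*conj(-1) + 3*(4)*conj(-1) + 8*(1)*conj(0) + 6*(0)*conj(1)]
      = (1/24)[(12) + (0) + (-12) + (0) + (0)] = 0/24 = 0
Hence the multiplicities are chi_1: 1, chi_2: 1, chi_3: 1. Dimension check: dim(chi_3)*dim(chi_3) = 2*2 = 4 and sum (mult * dim) = 1*1 + 1*1 + 1*2 = 4.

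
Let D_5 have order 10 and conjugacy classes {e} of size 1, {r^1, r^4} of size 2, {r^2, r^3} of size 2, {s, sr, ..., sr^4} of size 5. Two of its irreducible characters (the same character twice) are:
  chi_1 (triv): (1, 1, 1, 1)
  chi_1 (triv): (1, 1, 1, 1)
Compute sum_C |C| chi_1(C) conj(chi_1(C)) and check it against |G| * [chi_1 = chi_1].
Sum = 10 = |G| = 10; so <chi_1, chi_1> = 1 (norm-1 confirms irreducibility).

Details: Compute term by term over conjugacy classes (|C| * chi_1(C) * conj(chi_1(C))):
  1*(1)*conj(1) + 2*(1)*conj(1) + 2*(1)*conj(1) + 5*(1)*conj(1)
  = (1) + (2) + (2) + (5)
  = 10.
Dividing by |G| = 10 gives 10/10 = 1, matching the row-orthogonality relation <chi_1, chi_1> = [chi_1 = chi_1].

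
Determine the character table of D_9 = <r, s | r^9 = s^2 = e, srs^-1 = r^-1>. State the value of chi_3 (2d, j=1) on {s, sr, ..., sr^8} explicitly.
Conjugacy classes: {e} of size 1, {r^1, r^8} of size 2, {r^2, r^7} of size 2, {r^3, r^6} of size 2, {r^4, r^5} of size 2, {s, sr, ..., sr^8} of size 9.
Character table:
  irrep \ class              {e} (size 1)  {r^1, r^8} (size 2)  {r^2, r^7} (size 2)  {r^3, r^6} (size 2)  {r^4, r^5} (size 2)  {s, sr, ..., sr^8} (size 9)
  chi_1 (triv)               1             1                    1                    1                    1                    1                          
  chi_2 (sign: r->1, s->-1)  1             1                    1                    1                    1                    -1                         
  chi_3 (2d, j=1)            2             2*cos(2*pi/9)        2*cos(4*pi/9)        -1                   -2*cos(pi/9)         0                          
  chi_4 (2d, j=2)            2             2*cos(4*pi/9)        -2*cos(pi/9)         -1                   2*cos(2*pi/9)        0                          
  chi_5 (2d, j=3)            2             -1                   -1                   2                    -1                   0                          
  chi_6 (2d, j=4)            2             -2*cos(pi/9)         2*cos(2*pi/9)        -1                   2*cos(4*pi/9)        0                          

Spot check: chi_3 (2d, j=1) on {s, sr, ..., sr^8} = 0.

Reasoning: D_9 has order 2*9 = 18 with 6 conjugacy classes, hence 6 irreducibles. Sum of squared dims 1 + 1 + 4 + 4 + 4 + 4 = 18 = |G|. Linear characters come from the abelianisation; the 2-dimensional irreps have character r^k -> 2*cos(2*pi*j*k/9), reflections -> 0.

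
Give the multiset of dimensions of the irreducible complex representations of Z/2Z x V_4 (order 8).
Dimensions: 1, 1, 1, 1, 1, 1, 1, 1

Explanation: There are 8 irreducibles (= number of conjugacy classes). Their dimensions d_i satisfy sum d_i^2 = |G| = 8: 1 + 1 + 1 + 1 + 1 + 1 + 1 + 1 = 8. (For the product with Z/2Z: each of the 2 1-dim characters of Z/2Z tensors with each irrep of V_4, giving 2 copies of each V_4-dimension.)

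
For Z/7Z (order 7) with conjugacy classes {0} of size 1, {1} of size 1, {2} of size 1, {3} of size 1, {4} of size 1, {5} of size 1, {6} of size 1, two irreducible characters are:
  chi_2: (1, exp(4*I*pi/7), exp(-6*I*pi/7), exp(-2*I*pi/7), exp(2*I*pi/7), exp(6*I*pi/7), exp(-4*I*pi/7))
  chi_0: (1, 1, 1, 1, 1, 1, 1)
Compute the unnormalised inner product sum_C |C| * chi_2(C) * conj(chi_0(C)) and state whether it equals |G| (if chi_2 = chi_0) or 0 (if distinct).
Sum = 0; so <chi_2, chi_0> = 0 (distinct irreducibles are orthogonal).

Details: Compute term by term over conjugacy classes (|C| * chi_2(C) * conj(chi_0(C))):
  1*(1)*conj(1) + 1*(exp(4*I*pi/7))*conj(1) + 1*(exp(-6*I*pi/7))*conj(1) + 1*(exp(-2*I*pi/7))*conj(1) + 1*(exp(2*I*pi/7))*conj(1) + 1*(exp(6*I*pi/7))*conj(1) + 1*(exp(-4*I*pi/7))*conj(1)
  = (1) + (exp(4*I*pi/7)) + (exp(-6*I*pi/7)) + (exp(-2*I*pi/7)) + (exp(2*I*pi/7)) + (exp(6*I*pi/7)) + (exp(-4*I*pi/7))
  = 0.
(Exp terms are combined using exp(i*s)*conj(exp(i*t)) = exp(i*(s-t)), and sums of them are collapsed using the identity that for every m > 1 the m distinct m-th roots of unity sum to 0, e.g. 1 + exp(2*I*pi/3) + exp(-2*I*pi/3) = 0.)
Dividing by |G| = 7 gives 0/7 = 0, matching the row-orthogonality relation <chi_2, chi_0> = [chi_2 = chi_0].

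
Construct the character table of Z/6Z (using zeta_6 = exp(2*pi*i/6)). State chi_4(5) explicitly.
Character table of Z/6Z (irreps indexed chi_0,...,chi_5 with chi_k(m) = zeta_6^(k*m), zeta_6 = exp(2*pi*i/6)):
  irrep \ class  {0} (size 1)  {1} (size 1)    {2} (size 1)    {3} (size 1)  {4} (size 1)    {5} (size 1)  
  chi_0          1             1               1               1             1               1             
  chi_1          1             exp(I*pi/3)     exp(2*I*pi/3)   -1            exp(-2*I*pi/3)  exp(-I*pi/3)  
  chi_2          1             exp(2*I*pi/3)   exp(-2*I*pi/3)  1             exp(2*I*pi/3)   exp(-2*I*pi/3)
  chi_3          1             -1              1               -1            1               -1            
  chi_4          1             exp(-2*I*pi/3)  exp(2*I*pi/3)   1             exp(-2*I*pi/3)  exp(2*I*pi/3) 
  chi_5          1             exp(-I*pi/3)    exp(-2*I*pi/3)  -1            exp(2*I*pi/3)   exp(I*pi/3)   

Spot check: chi_4(5) = zeta_6^(4*5) = zeta_6^20 = exp(2*I*pi/3).

Why: Z/6Z is abelian, so all 6 irreducible complex representations are 1-dimensional. They are given by chi_k(m) = zeta_6^(k*m) for k = 0,...,5. Row orthogonality: sum_m chi_k(m) conj(chi_l(m)) = 6 * [k = l].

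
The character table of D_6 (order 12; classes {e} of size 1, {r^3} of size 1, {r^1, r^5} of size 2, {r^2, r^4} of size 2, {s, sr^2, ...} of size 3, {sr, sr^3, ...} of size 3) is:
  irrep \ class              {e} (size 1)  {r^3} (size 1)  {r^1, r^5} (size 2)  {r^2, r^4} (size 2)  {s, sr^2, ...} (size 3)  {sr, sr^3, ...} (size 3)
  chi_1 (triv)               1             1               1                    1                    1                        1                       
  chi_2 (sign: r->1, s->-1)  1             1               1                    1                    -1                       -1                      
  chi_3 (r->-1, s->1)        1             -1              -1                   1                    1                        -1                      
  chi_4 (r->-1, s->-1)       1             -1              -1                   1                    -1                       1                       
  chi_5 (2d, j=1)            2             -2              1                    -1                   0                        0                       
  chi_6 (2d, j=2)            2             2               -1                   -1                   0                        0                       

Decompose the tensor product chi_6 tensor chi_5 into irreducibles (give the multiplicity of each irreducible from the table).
chi_6 tensor chi_5 = chi_3 + chi_4 + chi_5 (all other irreducibles have multiplicity 0).

Justification: The character of a tensor product is the pointwise product (chi_6 * chi_5)(C) = chi_6(C) * chi_5(C):
  {e}: (2)*(2), {r^3}: (2)*(-2), {r^1, r^5}: (-1)*(1), {r^2, r^4}: (-1)*(-1), {s, sr^2, ...}: (0)*(0), {sr, sr^3, ...}: (0)*(0)
so (chi_6 * chi_5) takes values
  {e} -> 4, {r^3} -> -4, {r^1, r^5} -> -1, {r^2, r^4} -> 1, {s, sr^2, ...} -> 0, {sr, sr^3, ...} -> 0.
Now take the inner product of this character with each irreducible chi from the table, <chi_6*chi_5, chi> = (1/12) sum_C |C| (chi_6*chi_5)(C) conj(chi(C)):
  <chi_6*chi_5, chi_1> = (1/12)[1*(4)*conj(1) + 1*(-4)*conj(1) + 2*(-1)*conj(1) + 2*(1)*conj(1) + 3*(0)*conj(1) + 3*(0)*conj(1)]
      = (1/12)[(4) + (-4) + (-2) + (2) + (0) + (0)] = 0/12 = 0
  <chi_6*chi_5, chi_2> = (1/12)[1*(4)*conj(1) + 1*(-4)*conj(1) + 2*(-1)*conj(1) + 2*(1)*conj(1) + 3*(0)*conj(-1) + 3*(0)*conj(-1)]
      = (1/12)[(4) + (-4) + (-2) + (2) + (0) + (0)] = 0/12 = 0
  <chi_6*chi_5, chi_3> = (1/12)[1*(4)*conj(1) + 1*(-4)*conj(-1) + 2*(-1)*conj(-1) + 2*(1)*conj(1) + 3*(0)*conj(1) + 3*(0)*conj(-1)]
      = (1/12)[(4) + (4) + (2) + (2) + (0) + (0)] = 12/12 = 1
  <chi_6*chi_5, chi_4> = (1/12)[1*(4)*conj(1) + 1*(-4)*conj(-1) + 2*(-1)*conj(-1) + 2*(1)*conj(1) + 3*(0)*conj(-1) + 3*(0)*conj(1)]
      = (1/12)[(4) + (4) + (2) + (2) + (0) + (0)] = 12/12 = 1
  <chi_6*chi_5, chi_5> = (1/12)[1*(4)*conj(2) + 1*(-4)*conj(-2) + 2*(-1)*conj(1) + 2*(1)*conj(-1) + 3*(0)*conj(0) + 3*(0)*conj(0)]
      = (1/12)[(8) + (8) + (-2) + (-2) + (0) + (0)] = 12/12 = 1
  <chi_6*chi_5, chi_6> = (1/12)[1*(4)*conj(2) + 1*(-4)*conj(2) + 2*(-1)*conj(-1) + 2*(1)*conj(-1) + 3*(0)*conj(0) + 3*(0)*conj(0)]
      = (1/12)[(8) + (-8) + (2) + (-2) + (0) + (0)] = 0/12 = 0
Hence the multiplicities are chi_3: 1, chi_4: 1, chi_5: 1. Dimension check: dim(chi_6)*dim(chi_5) = 2*2 = 4 and sum (mult * dim) = 1*1 + 1*1 + 1*2 = 4.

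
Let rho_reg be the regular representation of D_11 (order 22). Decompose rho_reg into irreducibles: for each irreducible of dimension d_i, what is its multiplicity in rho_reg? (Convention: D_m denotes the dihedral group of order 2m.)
Each irreducible V_i of dimension d_i appears with multiplicity d_i, i.e. rho_reg = (direct sum over all irreducibles V_i) d_i V_i. The irreducible dimensions for D_11 are 1, 1, 2, 2, 2, 2, 2: 2 irreducibles of dimension 1, each with multiplicity 1; 5 irreducibles of dimension 2, each with multiplicity 2. Total dimension 2*1*1 + 5*2*2 = 22 = |G|.

Working: General theorem: in the regular representation of a finite group G, each irreducible appears with multiplicity equal to its dimension. Check: dim(rho_reg) = sum d_i^2 = 1 + 1 + 4 + 4 + 4 + 4 + 4 = 22 = |G|.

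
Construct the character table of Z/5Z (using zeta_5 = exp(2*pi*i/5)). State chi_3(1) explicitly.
Character table of Z/5Z (irreps indexed chi_0,...,chi_4 with chi_k(m) = zeta_5^(k*m), zeta_5 = exp(2*pi*i/5)):
  irrep \ class  {0} (size 1)  {1} (size 1)    {2} (size 1)    {3} (size 1)    {4} (size 1)  
  chi_0          1             1               1               1               1             
  chi_1          1             exp(2*I*pi/5)   exp(4*I*pi/5)   exp(-4*I*pi/5)  exp(-2*I*pi/5)
  chi_2          1             exp(4*I*pi/5)   exp(-2*I*pi/5)  exp(2*I*pi/5)   exp(-4*I*pi/5)
  chi_3          1             exp(-4*I*pi/5)  exp(2*I*pi/5)   exp(-2*I*pi/5)  exp(4*I*pi/5) 
  chi_4          1             exp(-2*I*pi/5)  exp(-4*I*pi/5)  exp(4*I*pi/5)   exp(2*I*pi/5) 

Spot check: chi_3(1) = zeta_5^(3*1) = zeta_5^3 = exp(-4*I*pi/5).

Reasoning: Z/5Z is abelian, so all 5 irreducible complex representations are 1-dimensional. They are given by chi_k(m) = zeta_5^(k*m) for k = 0,...,4. Row orthogonality: sum_m chi_k(m) conj(chi_l(m)) = 5 * [k = l].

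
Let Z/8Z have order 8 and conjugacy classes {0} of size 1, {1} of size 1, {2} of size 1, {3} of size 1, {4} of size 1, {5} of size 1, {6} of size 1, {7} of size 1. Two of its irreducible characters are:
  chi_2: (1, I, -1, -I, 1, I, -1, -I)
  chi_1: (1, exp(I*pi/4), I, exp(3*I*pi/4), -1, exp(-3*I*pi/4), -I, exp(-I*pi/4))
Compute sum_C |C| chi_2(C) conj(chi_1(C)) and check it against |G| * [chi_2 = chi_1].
Sum = 0; so <chi_2, chi_1> = 0 (distinct irreducibles are orthogonal).

Working: Compute term by term over conjugacy classes (|C| * chi_2(C) * conj(chi_1(C))):
  1*(1)*conj(1) + 1*(I)*conj(exp(I*pi/4)) + 1*(-1)*conj(I) + 1*(-I)*conj(exp(3*I*pi/4)) + 1*(1)*conj(-1) + 1*(I)*conj(exp(-3*I*pi/4)) + 1*(-1)*conj(-I) + 1*(-I)*conj(exp(-I*pi/4))
  = (1) + (exp(I*pi/4)) + (I) + (-exp(-I*pi/4)) + (-1) + (exp(-3*I*pi/4)) + (-I) + (-exp(3*I*pi/4))
  = 0.
(Exp terms are combined using exp(i*s)*conj(exp(i*t)) = exp(i*(s-t)), and sums of them are collapsed using the identity that for every m > 1 the m distinct m-th roots of unity sum to 0, e.g. 1 + exp(2*I*pi/3) + exp(-2*I*pi/3) = 0.)
Dividing by |G| = 8 gives 0/8 = 0, matching the row-orthogonality relation <chi_2, chi_1> = [chi_2 = chi_1].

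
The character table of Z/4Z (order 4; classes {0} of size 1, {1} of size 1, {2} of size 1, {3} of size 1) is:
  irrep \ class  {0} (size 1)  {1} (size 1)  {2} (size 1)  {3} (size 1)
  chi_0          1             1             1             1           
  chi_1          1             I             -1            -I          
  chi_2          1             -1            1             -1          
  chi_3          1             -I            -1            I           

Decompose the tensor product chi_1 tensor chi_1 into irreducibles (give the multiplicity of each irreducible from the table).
chi_1 tensor chi_1 = chi_2 (all other irreducibles have multiplicity 0).

Explanation: The character of a tensor product is the pointwise product (chi_1 * chi_1)(C) = chi_1(C) * chi_1(C):
  {0}: (1)*(1), {1}: (I)*(I), {2}: (-1)*(-1), {3}: (-I)*(-I)
so (chi_1 * chi_1) takes values
  {0} -> 1, {1} -> -1, {2} -> 1, {3} -> -1.
Now take the inner product of this character with each irreducible chi from the table, <chi_1*chi_1, chi> = (1/4) sum_C |C| (chi_1*chi_1)(C) conj(chi(C)):
  <chi_1*chi_1, chi_0> = (1/4)[1*(1)*conj(1) + 1*(-1)*conj(1) + 1*(1)*conj(1) + 1*(-1)*conj(1)]
      = (1/4)[(1) + (-1) + (1) + (-1)] = 0/4 = 0
  <chi_1*chi_1, chi_1> = (1/4)[1*(1)*conj(1) + 1*(-1)*conj(I) + 1*(1)*conj(-1) + 1*(-1)*conj(-I)]
      = (1/4)[(1) + (I) + (-1) + (-I)] = 0/4 = 0
  <chi_1*chi_1, chi_2> = (1/4)[1*(1)*conj(1) + 1*(-1)*conj(-1) + 1*(1)*conj(1) + 1*(-1)*conj(-1)]
      = (1/4)[(1) + (1) + (1) + (1)] = 4/4 = 1
  <chi_1*chi_1, chi_3> = (1/4)[1*(1)*conj(1) + 1*(-1)*conj(-I) + 1*(1)*conj(-1) + 1*(-1)*conj(I)]
      = (1/4)[(1) + (-I) + (-1) + (I)] = 0/4 = 0
(Exp terms are combined using exp(i*s)*conj(exp(i*t)) = exp(i*(s-t)), and sums of them are collapsed using the identity that for every m > 1 the m distinct m-th roots of unity sum to 0, e.g. 1 + exp(2*I*pi/3) + exp(-2*I*pi/3) = 0.)
Hence the multiplicities are chi_2: 1. Dimension check: dim(chi_1)*dim(chi_1) = 1*1 = 1 and sum (mult * dim) = 1*1 = 1.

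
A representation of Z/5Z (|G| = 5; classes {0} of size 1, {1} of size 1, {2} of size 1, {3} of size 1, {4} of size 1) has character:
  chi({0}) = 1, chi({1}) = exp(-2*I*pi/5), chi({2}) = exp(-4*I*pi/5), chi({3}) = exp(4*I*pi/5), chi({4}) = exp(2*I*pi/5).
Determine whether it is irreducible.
Irreducible: <chi, chi> = 1.

Working: <chi, chi> = (1/|G|) sum_C |C| * |chi(C)|^2 = (1/5)[1*|1|^2 + 1*|exp(-2*I*pi/5)|^2 + 1*|exp(-4*I*pi/5)|^2 + 1*|exp(4*I*pi/5)|^2 + 1*|exp(2*I*pi/5)|^2]
  = (1/5)[(1) + (1) + (1) + (1) + (1)] = 5/5 = 1.
(Exp terms are combined using exp(i*s)*conj(exp(i*t)) = exp(i*(s-t)), and sums of them are collapsed using the identity that for every m > 1 the m distinct m-th roots of unity sum to 0, e.g. 1 + exp(2*I*pi/3) + exp(-2*I*pi/3) = 0.)
A character is irreducible iff <chi, chi> = 1, so this representation is irreducible.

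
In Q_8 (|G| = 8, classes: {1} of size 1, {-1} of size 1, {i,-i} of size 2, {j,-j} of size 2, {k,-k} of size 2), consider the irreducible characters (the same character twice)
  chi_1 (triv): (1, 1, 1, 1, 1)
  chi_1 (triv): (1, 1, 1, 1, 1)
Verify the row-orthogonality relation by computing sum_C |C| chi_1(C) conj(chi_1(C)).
Sum = 8 = |G| = 8; so <chi_1, chi_1> = 1 (norm-1 confirms irreducibility).

Explanation: Compute term by term over conjugacy classes (|C| * chi_1(C) * conj(chi_1(C))):
  1*(1)*conj(1) + 1*(1)*conj(1) + 2*(1)*conj(1) + 2*(1)*conj(1) + 2*(1)*conj(1)
  = (1) + (1) + (2) + (2) + (2)
  = 8.
Dividing by |G| = 8 gives 8/8 = 1, matching the row-orthogonality relation <chi_1, chi_1> = [chi_1 = chi_1].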